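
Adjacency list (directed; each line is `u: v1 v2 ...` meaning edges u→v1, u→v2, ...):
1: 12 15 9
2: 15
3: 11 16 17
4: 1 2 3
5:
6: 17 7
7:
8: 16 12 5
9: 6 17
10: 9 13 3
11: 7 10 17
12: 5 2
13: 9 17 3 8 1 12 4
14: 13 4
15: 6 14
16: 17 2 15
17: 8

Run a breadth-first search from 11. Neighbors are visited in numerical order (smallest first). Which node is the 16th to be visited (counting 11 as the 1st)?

15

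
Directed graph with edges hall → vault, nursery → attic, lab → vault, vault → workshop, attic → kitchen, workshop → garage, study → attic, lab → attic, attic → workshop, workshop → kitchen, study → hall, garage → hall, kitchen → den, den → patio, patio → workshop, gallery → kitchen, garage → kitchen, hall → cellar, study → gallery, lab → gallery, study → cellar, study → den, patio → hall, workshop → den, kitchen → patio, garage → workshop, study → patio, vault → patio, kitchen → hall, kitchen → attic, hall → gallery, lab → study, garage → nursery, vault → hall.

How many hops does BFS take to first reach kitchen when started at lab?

Level 0: lab
Level 1: attic, gallery, study, vault
Level 2: cellar, den, hall, kitchen, patio, workshop
Level 3: garage
Level 4: nursery
kitchen first appears at level 2.

2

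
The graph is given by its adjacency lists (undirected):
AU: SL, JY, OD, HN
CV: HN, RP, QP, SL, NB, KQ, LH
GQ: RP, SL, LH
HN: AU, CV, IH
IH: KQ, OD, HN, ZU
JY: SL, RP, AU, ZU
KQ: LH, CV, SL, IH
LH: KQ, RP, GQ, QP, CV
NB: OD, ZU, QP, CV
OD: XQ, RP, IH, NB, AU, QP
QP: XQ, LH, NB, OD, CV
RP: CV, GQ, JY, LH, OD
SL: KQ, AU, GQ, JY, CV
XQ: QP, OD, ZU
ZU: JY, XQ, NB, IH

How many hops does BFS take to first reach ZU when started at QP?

2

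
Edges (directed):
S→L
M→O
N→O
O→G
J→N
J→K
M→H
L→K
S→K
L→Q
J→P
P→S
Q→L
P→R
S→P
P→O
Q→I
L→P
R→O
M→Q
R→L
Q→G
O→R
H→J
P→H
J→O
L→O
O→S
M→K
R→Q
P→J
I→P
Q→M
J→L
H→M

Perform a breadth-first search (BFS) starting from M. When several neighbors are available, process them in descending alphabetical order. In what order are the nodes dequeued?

M, Q, O, K, H, L, I, G, S, R, J, P, N

Visit M; enqueue Q, O, K, H → queue [Q, O, K, H]
Visit Q; enqueue L, I, G → queue [O, K, H, L, I, G]
Visit O; enqueue S, R → queue [K, H, L, I, G, S, R]
Visit K → queue [H, L, I, G, S, R]
Visit H; enqueue J → queue [L, I, G, S, R, J]
Visit L; enqueue P → queue [I, G, S, R, J, P]
Visit I → queue [G, S, R, J, P]
Visit G → queue [S, R, J, P]
Visit S → queue [R, J, P]
Visit R → queue [J, P]
Visit J; enqueue N → queue [P, N]
Visit P → queue [N]
Visit N → queue []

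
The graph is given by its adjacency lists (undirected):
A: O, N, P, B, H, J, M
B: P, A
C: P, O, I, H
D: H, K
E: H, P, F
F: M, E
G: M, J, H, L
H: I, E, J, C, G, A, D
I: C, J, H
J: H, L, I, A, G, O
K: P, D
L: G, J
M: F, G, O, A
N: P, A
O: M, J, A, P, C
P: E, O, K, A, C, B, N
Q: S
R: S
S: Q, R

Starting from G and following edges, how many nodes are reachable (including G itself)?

16

BFS from G visits: G, M, L, J, H, O, F, A, I, E, D, C, P, N, B, K
Reachable nodes: 16 of 19 total.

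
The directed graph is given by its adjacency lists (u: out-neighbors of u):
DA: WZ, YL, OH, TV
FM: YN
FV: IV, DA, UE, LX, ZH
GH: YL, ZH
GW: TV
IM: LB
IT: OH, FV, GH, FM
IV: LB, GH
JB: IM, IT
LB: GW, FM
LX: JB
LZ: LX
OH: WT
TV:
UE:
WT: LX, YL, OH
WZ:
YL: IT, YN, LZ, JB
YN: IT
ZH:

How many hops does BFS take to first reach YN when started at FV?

Level 0: FV
Level 1: DA, IV, LX, UE, ZH
Level 2: GH, JB, LB, OH, TV, WZ, YL
Level 3: FM, GW, IM, IT, LZ, WT, YN
YN first appears at level 3.

3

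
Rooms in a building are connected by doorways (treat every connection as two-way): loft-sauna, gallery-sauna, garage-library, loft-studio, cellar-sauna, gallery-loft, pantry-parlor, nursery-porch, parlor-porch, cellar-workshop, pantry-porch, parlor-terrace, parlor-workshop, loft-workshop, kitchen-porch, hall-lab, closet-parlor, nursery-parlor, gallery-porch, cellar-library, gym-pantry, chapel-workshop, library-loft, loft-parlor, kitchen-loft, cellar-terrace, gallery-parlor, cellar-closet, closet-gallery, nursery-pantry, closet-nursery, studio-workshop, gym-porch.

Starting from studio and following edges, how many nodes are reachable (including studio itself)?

17

BFS from studio visits: studio, workshop, loft, parlor, chapel, cellar, sauna, library, kitchen, gallery, terrace, porch, pantry, nursery, closet, garage, gym
Reachable nodes: 17 of 19 total.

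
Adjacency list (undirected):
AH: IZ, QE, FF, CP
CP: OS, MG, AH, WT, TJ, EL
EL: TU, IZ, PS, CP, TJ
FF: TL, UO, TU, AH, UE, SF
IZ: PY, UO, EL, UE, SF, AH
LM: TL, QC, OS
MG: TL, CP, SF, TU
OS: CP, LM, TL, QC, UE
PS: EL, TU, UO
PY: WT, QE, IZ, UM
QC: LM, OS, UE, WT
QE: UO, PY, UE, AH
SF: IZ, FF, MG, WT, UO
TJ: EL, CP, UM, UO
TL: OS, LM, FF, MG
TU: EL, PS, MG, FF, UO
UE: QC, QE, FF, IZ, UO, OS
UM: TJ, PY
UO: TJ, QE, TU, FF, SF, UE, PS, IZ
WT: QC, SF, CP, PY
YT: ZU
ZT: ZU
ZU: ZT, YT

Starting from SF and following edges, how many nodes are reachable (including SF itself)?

BFS from SF visits: SF, FF, IZ, MG, UO, WT, AH, TL, TU, UE, EL, PY, CP, PS, QE, TJ, QC, LM, OS, UM
Reachable nodes: 20 of 23 total.

20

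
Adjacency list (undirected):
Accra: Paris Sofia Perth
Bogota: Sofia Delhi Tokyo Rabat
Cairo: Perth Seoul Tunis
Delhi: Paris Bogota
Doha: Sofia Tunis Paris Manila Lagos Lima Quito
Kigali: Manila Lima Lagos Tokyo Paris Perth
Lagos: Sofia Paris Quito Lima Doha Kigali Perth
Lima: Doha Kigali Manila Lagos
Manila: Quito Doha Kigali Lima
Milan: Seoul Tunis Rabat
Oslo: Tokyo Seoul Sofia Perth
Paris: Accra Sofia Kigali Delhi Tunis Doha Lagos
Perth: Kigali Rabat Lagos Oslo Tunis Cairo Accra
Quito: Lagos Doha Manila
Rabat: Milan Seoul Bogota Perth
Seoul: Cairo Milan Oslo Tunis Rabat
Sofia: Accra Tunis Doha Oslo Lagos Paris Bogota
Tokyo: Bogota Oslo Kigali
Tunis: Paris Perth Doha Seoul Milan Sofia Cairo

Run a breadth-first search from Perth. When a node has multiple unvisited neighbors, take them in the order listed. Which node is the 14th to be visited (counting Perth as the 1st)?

Seoul

Visit Perth; enqueue Kigali, Rabat, Lagos, Oslo, Tunis, Cairo, Accra → queue [Kigali, Rabat, Lagos, Oslo, Tunis, Cairo, Accra]
Visit Kigali; enqueue Manila, Lima, Tokyo, Paris → queue [Rabat, Lagos, Oslo, Tunis, Cairo, Accra, Manila, Lima, Tokyo, Paris]
Visit Rabat; enqueue Milan, Seoul, Bogota → queue [Lagos, Oslo, Tunis, Cairo, Accra, Manila, Lima, Tokyo, Paris, Milan, Seoul, Bogota]
Visit Lagos; enqueue Sofia, Quito, Doha → queue [Oslo, Tunis, Cairo, Accra, Manila, Lima, Tokyo, Paris, Milan, Seoul, Bogota, Sofia, Quito, Doha]
Visit Oslo → queue [Tunis, Cairo, Accra, Manila, Lima, Tokyo, Paris, Milan, Seoul, Bogota, Sofia, Quito, Doha]
Visit Tunis → queue [Cairo, Accra, Manila, Lima, Tokyo, Paris, Milan, Seoul, Bogota, Sofia, Quito, Doha]
Visit Cairo → queue [Accra, Manila, Lima, Tokyo, Paris, Milan, Seoul, Bogota, Sofia, Quito, Doha]
Visit Accra → queue [Manila, Lima, Tokyo, Paris, Milan, Seoul, Bogota, Sofia, Quito, Doha]
Visit Manila → queue [Lima, Tokyo, Paris, Milan, Seoul, Bogota, Sofia, Quito, Doha]
Visit Lima → queue [Tokyo, Paris, Milan, Seoul, Bogota, Sofia, Quito, Doha]
Visit Tokyo → queue [Paris, Milan, Seoul, Bogota, Sofia, Quito, Doha]
Visit Paris; enqueue Delhi → queue [Milan, Seoul, Bogota, Sofia, Quito, Doha, Delhi]
Visit Milan → queue [Seoul, Bogota, Sofia, Quito, Doha, Delhi]
Visit Seoul → queue [Bogota, Sofia, Quito, Doha, Delhi]
Visit Bogota → queue [Sofia, Quito, Doha, Delhi]
Visit Sofia → queue [Quito, Doha, Delhi]
Visit Quito → queue [Doha, Delhi]
Visit Doha → queue [Delhi]
Visit Delhi → queue []

Visit order: Perth, Kigali, Rabat, Lagos, Oslo, Tunis, Cairo, Accra, Manila, Lima, Tokyo, Paris, Milan, Seoul, Bogota, Sofia, Quito, Doha, Delhi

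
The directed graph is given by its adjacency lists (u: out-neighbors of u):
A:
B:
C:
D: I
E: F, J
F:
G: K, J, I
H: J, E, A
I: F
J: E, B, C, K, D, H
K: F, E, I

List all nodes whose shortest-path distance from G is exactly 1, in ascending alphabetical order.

I, J, K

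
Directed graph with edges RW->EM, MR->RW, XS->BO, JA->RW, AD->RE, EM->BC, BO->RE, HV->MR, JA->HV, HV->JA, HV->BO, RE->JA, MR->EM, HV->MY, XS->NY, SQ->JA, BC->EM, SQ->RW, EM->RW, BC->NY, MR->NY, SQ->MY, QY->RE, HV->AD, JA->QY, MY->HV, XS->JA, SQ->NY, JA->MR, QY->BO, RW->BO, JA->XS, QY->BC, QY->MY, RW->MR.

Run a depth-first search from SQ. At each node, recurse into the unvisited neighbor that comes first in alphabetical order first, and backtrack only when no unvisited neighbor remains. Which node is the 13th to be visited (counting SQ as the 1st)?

QY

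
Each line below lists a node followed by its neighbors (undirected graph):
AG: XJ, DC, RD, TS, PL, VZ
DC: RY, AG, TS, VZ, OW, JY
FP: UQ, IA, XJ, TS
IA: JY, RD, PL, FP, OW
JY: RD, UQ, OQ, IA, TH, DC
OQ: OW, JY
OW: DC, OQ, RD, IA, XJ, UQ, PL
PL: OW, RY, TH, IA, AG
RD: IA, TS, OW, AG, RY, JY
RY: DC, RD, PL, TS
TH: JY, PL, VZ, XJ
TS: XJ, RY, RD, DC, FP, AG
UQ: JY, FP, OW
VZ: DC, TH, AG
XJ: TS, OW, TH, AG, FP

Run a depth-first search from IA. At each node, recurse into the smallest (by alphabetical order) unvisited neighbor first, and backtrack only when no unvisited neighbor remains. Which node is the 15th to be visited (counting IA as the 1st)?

Visit IA
IA → FP
FP → TS
TS → AG
AG → DC
DC → JY
JY → OQ
OQ → OW
OW → PL
PL → RY
RY → RD
PL → TH
TH → VZ
TH → XJ
OW → UQ

Visit order: IA, FP, TS, AG, DC, JY, OQ, OW, PL, RY, RD, TH, VZ, XJ, UQ

UQ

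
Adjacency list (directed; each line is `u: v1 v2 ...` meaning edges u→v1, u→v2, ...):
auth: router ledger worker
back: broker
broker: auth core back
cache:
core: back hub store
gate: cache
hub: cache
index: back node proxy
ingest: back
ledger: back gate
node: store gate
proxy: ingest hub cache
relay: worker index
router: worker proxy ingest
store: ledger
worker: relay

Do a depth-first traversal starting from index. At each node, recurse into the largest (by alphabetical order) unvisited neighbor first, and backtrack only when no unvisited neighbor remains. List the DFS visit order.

Visit index
index → proxy
proxy → ingest
ingest → back
back → broker
broker → core
core → store
store → ledger
ledger → gate
gate → cache
core → hub
broker → auth
auth → worker
worker → relay
auth → router
index → node

index, proxy, ingest, back, broker, core, store, ledger, gate, cache, hub, auth, worker, relay, router, node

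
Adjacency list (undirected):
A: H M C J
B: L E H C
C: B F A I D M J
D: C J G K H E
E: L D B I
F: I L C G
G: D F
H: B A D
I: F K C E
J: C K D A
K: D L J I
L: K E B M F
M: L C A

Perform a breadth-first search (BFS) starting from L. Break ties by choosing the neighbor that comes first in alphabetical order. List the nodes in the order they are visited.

Visit L; enqueue B, E, F, K, M → queue [B, E, F, K, M]
Visit B; enqueue C, H → queue [E, F, K, M, C, H]
Visit E; enqueue D, I → queue [F, K, M, C, H, D, I]
Visit F; enqueue G → queue [K, M, C, H, D, I, G]
Visit K; enqueue J → queue [M, C, H, D, I, G, J]
Visit M; enqueue A → queue [C, H, D, I, G, J, A]
Visit C → queue [H, D, I, G, J, A]
Visit H → queue [D, I, G, J, A]
Visit D → queue [I, G, J, A]
Visit I → queue [G, J, A]
Visit G → queue [J, A]
Visit J → queue [A]
Visit A → queue []

L, B, E, F, K, M, C, H, D, I, G, J, A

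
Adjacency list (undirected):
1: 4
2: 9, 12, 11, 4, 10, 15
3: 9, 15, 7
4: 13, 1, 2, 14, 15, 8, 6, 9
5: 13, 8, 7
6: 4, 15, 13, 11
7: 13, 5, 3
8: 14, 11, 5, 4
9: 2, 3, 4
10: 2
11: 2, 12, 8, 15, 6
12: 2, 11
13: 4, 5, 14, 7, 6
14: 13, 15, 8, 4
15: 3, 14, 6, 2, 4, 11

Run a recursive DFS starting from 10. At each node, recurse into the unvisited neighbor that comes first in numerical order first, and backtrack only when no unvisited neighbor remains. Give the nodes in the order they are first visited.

Visit 10
10 → 2
2 → 4
4 → 1
4 → 6
6 → 11
11 → 8
8 → 5
5 → 7
7 → 3
3 → 9
3 → 15
15 → 14
14 → 13
11 → 12

10 2 4 1 6 11 8 5 7 3 9 15 14 13 12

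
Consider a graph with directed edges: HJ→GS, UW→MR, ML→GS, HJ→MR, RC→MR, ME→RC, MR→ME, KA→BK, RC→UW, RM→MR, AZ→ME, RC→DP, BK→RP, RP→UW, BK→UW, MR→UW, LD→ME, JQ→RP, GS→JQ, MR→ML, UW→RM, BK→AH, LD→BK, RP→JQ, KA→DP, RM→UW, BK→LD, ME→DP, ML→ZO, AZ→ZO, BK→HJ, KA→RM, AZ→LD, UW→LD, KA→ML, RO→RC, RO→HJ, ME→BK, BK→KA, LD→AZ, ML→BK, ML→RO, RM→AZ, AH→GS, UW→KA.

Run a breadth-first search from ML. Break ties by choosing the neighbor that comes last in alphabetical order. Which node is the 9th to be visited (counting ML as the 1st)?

Visit ML; enqueue ZO, RO, GS, BK → queue [ZO, RO, GS, BK]
Visit ZO → queue [RO, GS, BK]
Visit RO; enqueue RC, HJ → queue [GS, BK, RC, HJ]
Visit GS; enqueue JQ → queue [BK, RC, HJ, JQ]
Visit BK; enqueue UW, RP, LD, KA, AH → queue [RC, HJ, JQ, UW, RP, LD, KA, AH]
Visit RC; enqueue MR, DP → queue [HJ, JQ, UW, RP, LD, KA, AH, MR, DP]
Visit HJ → queue [JQ, UW, RP, LD, KA, AH, MR, DP]
Visit JQ → queue [UW, RP, LD, KA, AH, MR, DP]
Visit UW; enqueue RM → queue [RP, LD, KA, AH, MR, DP, RM]
Visit RP → queue [LD, KA, AH, MR, DP, RM]
Visit LD; enqueue ME, AZ → queue [KA, AH, MR, DP, RM, ME, AZ]
Visit KA → queue [AH, MR, DP, RM, ME, AZ]
Visit AH → queue [MR, DP, RM, ME, AZ]
Visit MR → queue [DP, RM, ME, AZ]
Visit DP → queue [RM, ME, AZ]
Visit RM → queue [ME, AZ]
Visit ME → queue [AZ]
Visit AZ → queue []

Visit order: ML, ZO, RO, GS, BK, RC, HJ, JQ, UW, RP, LD, KA, AH, MR, DP, RM, ME, AZ

UW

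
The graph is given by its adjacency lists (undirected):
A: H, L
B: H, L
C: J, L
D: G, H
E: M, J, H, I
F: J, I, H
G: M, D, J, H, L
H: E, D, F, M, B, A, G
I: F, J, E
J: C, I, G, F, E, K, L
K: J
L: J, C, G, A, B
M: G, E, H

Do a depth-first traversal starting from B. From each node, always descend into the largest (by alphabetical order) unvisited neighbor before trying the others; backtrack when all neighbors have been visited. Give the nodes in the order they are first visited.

B, L, J, K, I, F, H, M, G, D, E, A, C

Visit B
B → L
L → J
J → K
J → I
I → F
F → H
H → M
M → G
G → D
M → E
H → A
J → C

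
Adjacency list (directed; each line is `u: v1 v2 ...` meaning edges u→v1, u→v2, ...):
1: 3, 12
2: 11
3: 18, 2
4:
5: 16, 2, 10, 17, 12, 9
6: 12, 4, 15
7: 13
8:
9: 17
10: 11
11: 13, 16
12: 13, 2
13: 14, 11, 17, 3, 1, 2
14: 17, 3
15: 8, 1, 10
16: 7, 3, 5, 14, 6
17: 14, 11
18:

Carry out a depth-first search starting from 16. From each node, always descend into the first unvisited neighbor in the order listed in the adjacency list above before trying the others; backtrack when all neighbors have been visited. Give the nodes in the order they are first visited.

16 → 7 → 13 → 14 → 17 → 11 → 3 → 18 → 2 → 1 → 12 → 5 → 10 → 9 → 6 → 4 → 15 → 8

Visit 16
16 → 7
7 → 13
13 → 14
14 → 17
17 → 11
14 → 3
3 → 18
3 → 2
13 → 1
1 → 12
16 → 5
5 → 10
5 → 9
16 → 6
6 → 4
6 → 15
15 → 8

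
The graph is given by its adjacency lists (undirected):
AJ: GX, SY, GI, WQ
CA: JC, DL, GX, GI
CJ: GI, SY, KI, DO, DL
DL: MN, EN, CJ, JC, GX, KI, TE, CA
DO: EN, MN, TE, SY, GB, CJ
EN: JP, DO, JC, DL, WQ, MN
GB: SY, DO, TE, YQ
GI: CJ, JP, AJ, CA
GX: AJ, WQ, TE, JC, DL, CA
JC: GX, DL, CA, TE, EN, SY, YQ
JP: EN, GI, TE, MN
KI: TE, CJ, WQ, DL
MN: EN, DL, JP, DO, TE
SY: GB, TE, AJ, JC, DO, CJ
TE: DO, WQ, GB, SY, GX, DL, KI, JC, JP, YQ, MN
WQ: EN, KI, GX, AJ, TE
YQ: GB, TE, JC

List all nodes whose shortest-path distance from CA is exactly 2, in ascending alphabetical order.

AJ, CJ, EN, JP, KI, MN, SY, TE, WQ, YQ

Level 0: CA
Level 1: DL, GI, GX, JC
Level 2: AJ, CJ, EN, JP, KI, MN, SY, TE, WQ, YQ
Level 3: DO, GB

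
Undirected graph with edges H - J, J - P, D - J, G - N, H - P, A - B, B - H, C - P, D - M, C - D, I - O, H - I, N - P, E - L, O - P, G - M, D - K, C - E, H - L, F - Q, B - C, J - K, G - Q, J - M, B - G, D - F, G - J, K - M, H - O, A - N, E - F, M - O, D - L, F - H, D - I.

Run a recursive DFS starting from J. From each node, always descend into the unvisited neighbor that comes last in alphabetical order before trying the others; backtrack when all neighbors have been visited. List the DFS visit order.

J → P → O → M → K → D → L → H → I → F → Q → G → N → A → B → C → E

Visit J
J → P
P → O
O → M
M → K
K → D
D → L
L → H
H → I
H → F
F → Q
Q → G
G → N
N → A
A → B
B → C
C → E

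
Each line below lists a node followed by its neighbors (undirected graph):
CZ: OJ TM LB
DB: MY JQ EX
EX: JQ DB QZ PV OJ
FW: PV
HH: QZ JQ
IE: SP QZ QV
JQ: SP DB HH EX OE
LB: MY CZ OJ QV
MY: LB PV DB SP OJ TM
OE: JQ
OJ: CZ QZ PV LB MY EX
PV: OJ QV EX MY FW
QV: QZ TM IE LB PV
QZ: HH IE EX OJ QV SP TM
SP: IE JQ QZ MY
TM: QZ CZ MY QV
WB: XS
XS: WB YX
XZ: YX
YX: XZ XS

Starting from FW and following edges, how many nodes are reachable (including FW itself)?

16

BFS from FW visits: FW, PV, EX, MY, OJ, QV, DB, JQ, QZ, LB, SP, TM, CZ, IE, HH, OE
Reachable nodes: 16 of 20 total.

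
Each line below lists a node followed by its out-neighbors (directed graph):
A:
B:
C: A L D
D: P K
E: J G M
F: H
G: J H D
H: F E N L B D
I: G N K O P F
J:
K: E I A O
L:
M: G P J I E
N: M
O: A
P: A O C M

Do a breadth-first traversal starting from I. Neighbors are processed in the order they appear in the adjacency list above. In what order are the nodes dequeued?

I, G, N, K, O, P, F, J, H, D, M, E, A, C, L, B

Visit I; enqueue G, N, K, O, P, F → queue [G, N, K, O, P, F]
Visit G; enqueue J, H, D → queue [N, K, O, P, F, J, H, D]
Visit N; enqueue M → queue [K, O, P, F, J, H, D, M]
Visit K; enqueue E, A → queue [O, P, F, J, H, D, M, E, A]
Visit O → queue [P, F, J, H, D, M, E, A]
Visit P; enqueue C → queue [F, J, H, D, M, E, A, C]
Visit F → queue [J, H, D, M, E, A, C]
Visit J → queue [H, D, M, E, A, C]
Visit H; enqueue L, B → queue [D, M, E, A, C, L, B]
Visit D → queue [M, E, A, C, L, B]
Visit M → queue [E, A, C, L, B]
Visit E → queue [A, C, L, B]
Visit A → queue [C, L, B]
Visit C → queue [L, B]
Visit L → queue [B]
Visit B → queue []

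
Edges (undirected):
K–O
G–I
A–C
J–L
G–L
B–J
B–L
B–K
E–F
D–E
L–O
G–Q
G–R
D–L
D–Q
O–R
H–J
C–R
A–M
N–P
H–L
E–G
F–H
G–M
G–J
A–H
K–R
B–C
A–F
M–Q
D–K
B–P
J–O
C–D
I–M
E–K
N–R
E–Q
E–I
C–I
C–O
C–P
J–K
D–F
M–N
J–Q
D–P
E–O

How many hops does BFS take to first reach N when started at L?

Level 0: L
Level 1: B, D, G, H, J, O
Level 2: A, C, E, F, I, K, M, P, Q, R
Level 3: N
N first appears at level 3.

3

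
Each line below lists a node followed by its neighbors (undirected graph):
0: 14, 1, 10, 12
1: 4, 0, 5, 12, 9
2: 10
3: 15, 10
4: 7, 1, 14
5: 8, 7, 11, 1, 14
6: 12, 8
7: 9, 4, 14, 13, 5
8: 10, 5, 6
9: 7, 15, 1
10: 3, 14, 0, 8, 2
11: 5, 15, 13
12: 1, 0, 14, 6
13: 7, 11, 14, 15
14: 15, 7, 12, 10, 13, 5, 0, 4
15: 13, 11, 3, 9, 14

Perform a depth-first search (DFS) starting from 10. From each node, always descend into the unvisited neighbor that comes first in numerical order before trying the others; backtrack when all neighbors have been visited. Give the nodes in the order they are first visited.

10 → 0 → 1 → 4 → 7 → 5 → 8 → 6 → 12 → 14 → 13 → 11 → 15 → 3 → 9 → 2

Visit 10
10 → 0
0 → 1
1 → 4
4 → 7
7 → 5
5 → 8
8 → 6
6 → 12
12 → 14
14 → 13
13 → 11
11 → 15
15 → 3
15 → 9
10 → 2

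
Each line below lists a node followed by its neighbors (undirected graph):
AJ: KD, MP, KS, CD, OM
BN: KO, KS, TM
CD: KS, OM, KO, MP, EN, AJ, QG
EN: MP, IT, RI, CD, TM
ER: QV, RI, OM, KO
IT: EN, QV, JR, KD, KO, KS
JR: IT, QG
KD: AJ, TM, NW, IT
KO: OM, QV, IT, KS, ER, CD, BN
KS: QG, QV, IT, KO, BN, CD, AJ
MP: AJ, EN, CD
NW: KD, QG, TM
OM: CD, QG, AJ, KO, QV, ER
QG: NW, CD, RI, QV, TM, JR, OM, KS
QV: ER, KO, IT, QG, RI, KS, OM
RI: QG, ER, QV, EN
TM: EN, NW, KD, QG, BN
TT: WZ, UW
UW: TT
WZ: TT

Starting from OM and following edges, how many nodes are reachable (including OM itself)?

17

BFS from OM visits: OM, AJ, CD, ER, KO, QG, QV, KD, KS, MP, EN, RI, BN, IT, JR, NW, TM
Reachable nodes: 17 of 20 total.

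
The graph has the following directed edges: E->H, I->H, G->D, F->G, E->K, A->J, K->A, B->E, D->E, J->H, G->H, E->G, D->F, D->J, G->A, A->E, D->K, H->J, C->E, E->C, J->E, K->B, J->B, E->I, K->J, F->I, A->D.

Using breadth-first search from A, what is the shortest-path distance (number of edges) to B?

Level 0: A
Level 1: D, E, J
Level 2: B, C, F, G, H, I, K
B first appears at level 2.

2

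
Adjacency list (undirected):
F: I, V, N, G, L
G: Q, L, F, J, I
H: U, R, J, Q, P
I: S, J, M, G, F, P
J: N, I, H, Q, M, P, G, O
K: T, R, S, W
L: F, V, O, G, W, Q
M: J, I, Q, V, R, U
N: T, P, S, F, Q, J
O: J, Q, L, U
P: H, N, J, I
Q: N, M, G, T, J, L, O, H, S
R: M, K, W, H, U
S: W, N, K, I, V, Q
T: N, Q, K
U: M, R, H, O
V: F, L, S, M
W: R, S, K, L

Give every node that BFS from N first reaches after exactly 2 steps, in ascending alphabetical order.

G, H, I, K, L, M, O, V, W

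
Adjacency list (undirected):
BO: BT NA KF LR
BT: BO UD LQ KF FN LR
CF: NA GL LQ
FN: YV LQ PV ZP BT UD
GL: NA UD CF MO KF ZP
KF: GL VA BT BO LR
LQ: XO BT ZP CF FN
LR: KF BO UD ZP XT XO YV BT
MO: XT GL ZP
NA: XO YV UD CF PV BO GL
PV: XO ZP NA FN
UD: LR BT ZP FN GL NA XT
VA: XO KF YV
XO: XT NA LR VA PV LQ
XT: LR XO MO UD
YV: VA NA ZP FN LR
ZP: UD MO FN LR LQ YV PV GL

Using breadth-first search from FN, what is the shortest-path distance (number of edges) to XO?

2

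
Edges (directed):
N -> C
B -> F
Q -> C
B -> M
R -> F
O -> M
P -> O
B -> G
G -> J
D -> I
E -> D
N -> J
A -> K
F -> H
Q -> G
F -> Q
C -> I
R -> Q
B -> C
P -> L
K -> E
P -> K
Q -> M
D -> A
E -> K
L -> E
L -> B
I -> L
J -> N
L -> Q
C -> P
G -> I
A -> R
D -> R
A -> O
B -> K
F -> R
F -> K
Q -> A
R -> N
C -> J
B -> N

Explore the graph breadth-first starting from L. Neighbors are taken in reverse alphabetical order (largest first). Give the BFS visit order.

L -> Q -> E -> B -> M -> G -> C -> A -> K -> D -> N -> F -> J -> I -> P -> R -> O -> H

Visit L; enqueue Q, E, B → queue [Q, E, B]
Visit Q; enqueue M, G, C, A → queue [E, B, M, G, C, A]
Visit E; enqueue K, D → queue [B, M, G, C, A, K, D]
Visit B; enqueue N, F → queue [M, G, C, A, K, D, N, F]
Visit M → queue [G, C, A, K, D, N, F]
Visit G; enqueue J, I → queue [C, A, K, D, N, F, J, I]
Visit C; enqueue P → queue [A, K, D, N, F, J, I, P]
Visit A; enqueue R, O → queue [K, D, N, F, J, I, P, R, O]
Visit K → queue [D, N, F, J, I, P, R, O]
Visit D → queue [N, F, J, I, P, R, O]
Visit N → queue [F, J, I, P, R, O]
Visit F; enqueue H → queue [J, I, P, R, O, H]
Visit J → queue [I, P, R, O, H]
Visit I → queue [P, R, O, H]
Visit P → queue [R, O, H]
Visit R → queue [O, H]
Visit O → queue [H]
Visit H → queue []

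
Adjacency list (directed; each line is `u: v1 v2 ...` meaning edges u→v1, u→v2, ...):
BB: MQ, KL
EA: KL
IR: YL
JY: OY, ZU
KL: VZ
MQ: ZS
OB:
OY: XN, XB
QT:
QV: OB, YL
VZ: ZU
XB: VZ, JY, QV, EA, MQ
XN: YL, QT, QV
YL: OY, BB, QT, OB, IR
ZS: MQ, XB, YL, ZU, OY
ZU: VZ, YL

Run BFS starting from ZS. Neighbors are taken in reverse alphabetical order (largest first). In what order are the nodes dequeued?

Visit ZS; enqueue ZU, YL, XB, OY, MQ → queue [ZU, YL, XB, OY, MQ]
Visit ZU; enqueue VZ → queue [YL, XB, OY, MQ, VZ]
Visit YL; enqueue QT, OB, IR, BB → queue [XB, OY, MQ, VZ, QT, OB, IR, BB]
Visit XB; enqueue QV, JY, EA → queue [OY, MQ, VZ, QT, OB, IR, BB, QV, JY, EA]
Visit OY; enqueue XN → queue [MQ, VZ, QT, OB, IR, BB, QV, JY, EA, XN]
Visit MQ → queue [VZ, QT, OB, IR, BB, QV, JY, EA, XN]
Visit VZ → queue [QT, OB, IR, BB, QV, JY, EA, XN]
Visit QT → queue [OB, IR, BB, QV, JY, EA, XN]
Visit OB → queue [IR, BB, QV, JY, EA, XN]
Visit IR → queue [BB, QV, JY, EA, XN]
Visit BB; enqueue KL → queue [QV, JY, EA, XN, KL]
Visit QV → queue [JY, EA, XN, KL]
Visit JY → queue [EA, XN, KL]
Visit EA → queue [XN, KL]
Visit XN → queue [KL]
Visit KL → queue []

ZS -> ZU -> YL -> XB -> OY -> MQ -> VZ -> QT -> OB -> IR -> BB -> QV -> JY -> EA -> XN -> KL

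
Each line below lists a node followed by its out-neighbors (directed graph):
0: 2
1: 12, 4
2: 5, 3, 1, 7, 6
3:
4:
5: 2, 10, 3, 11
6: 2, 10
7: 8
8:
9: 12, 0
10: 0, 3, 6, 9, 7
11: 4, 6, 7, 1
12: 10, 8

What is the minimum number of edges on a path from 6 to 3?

2

Level 0: 6
Level 1: 2, 10
Level 2: 0, 1, 3, 5, 7, 9
Level 3: 4, 8, 11, 12
3 first appears at level 2.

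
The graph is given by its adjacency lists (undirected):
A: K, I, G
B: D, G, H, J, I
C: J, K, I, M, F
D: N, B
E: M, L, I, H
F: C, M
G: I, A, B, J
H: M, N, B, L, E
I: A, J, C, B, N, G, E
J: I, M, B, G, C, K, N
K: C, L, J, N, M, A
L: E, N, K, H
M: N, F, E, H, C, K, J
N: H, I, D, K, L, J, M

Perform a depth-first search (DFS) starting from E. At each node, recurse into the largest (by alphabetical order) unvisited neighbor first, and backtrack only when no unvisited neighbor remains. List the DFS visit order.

Visit E
E → M
M → N
N → L
L → K
K → J
J → I
I → G
G → B
B → H
B → D
G → A
I → C
C → F

E M N L K J I G B H D A C F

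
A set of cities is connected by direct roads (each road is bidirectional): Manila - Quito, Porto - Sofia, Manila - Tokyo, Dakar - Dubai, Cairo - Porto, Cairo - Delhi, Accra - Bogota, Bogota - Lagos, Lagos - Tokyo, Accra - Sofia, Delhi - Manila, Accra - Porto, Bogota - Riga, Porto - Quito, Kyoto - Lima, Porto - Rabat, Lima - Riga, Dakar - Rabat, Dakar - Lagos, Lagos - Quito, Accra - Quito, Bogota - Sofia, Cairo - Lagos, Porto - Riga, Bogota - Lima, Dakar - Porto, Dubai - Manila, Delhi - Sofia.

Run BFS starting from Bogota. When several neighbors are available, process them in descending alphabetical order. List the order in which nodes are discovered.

Bogota, Sofia, Riga, Lima, Lagos, Accra, Porto, Delhi, Kyoto, Tokyo, Quito, Dakar, Cairo, Rabat, Manila, Dubai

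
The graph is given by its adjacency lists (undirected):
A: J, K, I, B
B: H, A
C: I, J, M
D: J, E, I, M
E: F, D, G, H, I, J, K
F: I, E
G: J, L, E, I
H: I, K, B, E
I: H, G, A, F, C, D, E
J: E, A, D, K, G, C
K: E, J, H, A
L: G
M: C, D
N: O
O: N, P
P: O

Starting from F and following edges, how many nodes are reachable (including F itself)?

13

BFS from F visits: F, I, E, H, G, A, C, D, J, K, B, L, M
Reachable nodes: 13 of 16 total.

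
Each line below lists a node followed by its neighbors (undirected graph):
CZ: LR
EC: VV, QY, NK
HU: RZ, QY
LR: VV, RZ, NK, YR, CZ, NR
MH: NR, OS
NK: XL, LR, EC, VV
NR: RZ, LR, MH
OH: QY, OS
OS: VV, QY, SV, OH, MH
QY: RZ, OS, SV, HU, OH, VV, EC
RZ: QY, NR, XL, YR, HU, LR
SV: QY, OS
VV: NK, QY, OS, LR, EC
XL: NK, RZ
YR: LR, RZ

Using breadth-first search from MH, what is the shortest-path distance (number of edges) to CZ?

3

Level 0: MH
Level 1: NR, OS
Level 2: LR, OH, QY, RZ, SV, VV
Level 3: CZ, EC, HU, NK, XL, YR
CZ first appears at level 3.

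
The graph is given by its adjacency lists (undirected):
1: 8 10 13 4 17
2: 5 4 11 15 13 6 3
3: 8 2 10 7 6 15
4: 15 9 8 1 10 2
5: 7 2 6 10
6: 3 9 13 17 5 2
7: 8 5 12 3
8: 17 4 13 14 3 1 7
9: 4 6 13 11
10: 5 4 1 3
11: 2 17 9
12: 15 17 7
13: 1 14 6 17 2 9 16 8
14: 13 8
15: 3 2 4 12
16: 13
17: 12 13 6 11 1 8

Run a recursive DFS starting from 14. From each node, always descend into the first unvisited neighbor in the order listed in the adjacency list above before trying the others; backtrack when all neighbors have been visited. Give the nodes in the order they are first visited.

14, 13, 1, 8, 17, 12, 15, 3, 2, 5, 7, 6, 9, 4, 10, 11, 16

Visit 14
14 → 13
13 → 1
1 → 8
8 → 17
17 → 12
12 → 15
15 → 3
3 → 2
2 → 5
5 → 7
5 → 6
6 → 9
9 → 4
4 → 10
9 → 11
13 → 16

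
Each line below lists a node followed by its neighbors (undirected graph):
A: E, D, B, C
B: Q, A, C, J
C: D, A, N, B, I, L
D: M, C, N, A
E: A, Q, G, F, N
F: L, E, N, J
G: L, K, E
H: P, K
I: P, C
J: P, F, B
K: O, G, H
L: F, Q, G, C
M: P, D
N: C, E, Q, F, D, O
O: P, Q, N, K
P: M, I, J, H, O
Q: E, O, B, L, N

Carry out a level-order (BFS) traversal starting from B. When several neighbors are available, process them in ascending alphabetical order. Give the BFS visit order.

B A C J Q D E I L N F P O M G H K

Visit B; enqueue A, C, J, Q → queue [A, C, J, Q]
Visit A; enqueue D, E → queue [C, J, Q, D, E]
Visit C; enqueue I, L, N → queue [J, Q, D, E, I, L, N]
Visit J; enqueue F, P → queue [Q, D, E, I, L, N, F, P]
Visit Q; enqueue O → queue [D, E, I, L, N, F, P, O]
Visit D; enqueue M → queue [E, I, L, N, F, P, O, M]
Visit E; enqueue G → queue [I, L, N, F, P, O, M, G]
Visit I → queue [L, N, F, P, O, M, G]
Visit L → queue [N, F, P, O, M, G]
Visit N → queue [F, P, O, M, G]
Visit F → queue [P, O, M, G]
Visit P; enqueue H → queue [O, M, G, H]
Visit O; enqueue K → queue [M, G, H, K]
Visit M → queue [G, H, K]
Visit G → queue [H, K]
Visit H → queue [K]
Visit K → queue []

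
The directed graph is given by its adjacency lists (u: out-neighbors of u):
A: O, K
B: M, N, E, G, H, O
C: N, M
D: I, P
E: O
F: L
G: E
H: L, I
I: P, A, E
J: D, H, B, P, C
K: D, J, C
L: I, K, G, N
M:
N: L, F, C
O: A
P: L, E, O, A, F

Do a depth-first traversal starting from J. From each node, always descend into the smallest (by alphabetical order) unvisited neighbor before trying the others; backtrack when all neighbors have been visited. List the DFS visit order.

J B E O A K C M N F L G I P D H

Visit J
J → B
B → E
E → O
O → A
A → K
K → C
C → M
C → N
N → F
F → L
L → G
L → I
I → P
K → D
B → H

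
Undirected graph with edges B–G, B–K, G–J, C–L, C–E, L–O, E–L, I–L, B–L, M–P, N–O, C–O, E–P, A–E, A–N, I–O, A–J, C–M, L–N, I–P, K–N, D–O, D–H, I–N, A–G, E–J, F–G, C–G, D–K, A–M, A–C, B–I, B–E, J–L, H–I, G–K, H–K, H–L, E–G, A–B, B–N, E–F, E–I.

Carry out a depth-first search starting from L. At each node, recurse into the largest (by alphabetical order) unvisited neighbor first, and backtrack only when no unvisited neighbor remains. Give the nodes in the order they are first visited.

L, O, N, K, H, I, P, M, C, G, J, E, F, B, A, D

Visit L
L → O
O → N
N → K
K → H
H → I
I → P
P → M
M → C
C → G
G → J
J → E
E → F
E → B
B → A
H → D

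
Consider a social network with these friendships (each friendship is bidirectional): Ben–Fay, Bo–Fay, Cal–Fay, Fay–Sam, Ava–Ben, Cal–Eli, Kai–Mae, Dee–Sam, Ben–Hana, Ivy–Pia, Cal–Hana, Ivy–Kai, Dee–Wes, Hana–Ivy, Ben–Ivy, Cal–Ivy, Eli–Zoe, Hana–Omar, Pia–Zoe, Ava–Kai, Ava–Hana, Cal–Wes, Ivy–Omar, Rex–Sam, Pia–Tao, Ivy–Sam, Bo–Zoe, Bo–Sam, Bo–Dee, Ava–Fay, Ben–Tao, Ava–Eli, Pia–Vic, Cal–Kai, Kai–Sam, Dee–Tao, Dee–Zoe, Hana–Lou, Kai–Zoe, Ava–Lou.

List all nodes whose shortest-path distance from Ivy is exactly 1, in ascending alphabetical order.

Ben, Cal, Hana, Kai, Omar, Pia, Sam

Level 0: Ivy
Level 1: Ben, Cal, Hana, Kai, Omar, Pia, Sam
Level 2: Ava, Bo, Dee, Eli, Fay, Lou, Mae, Rex, Tao, Vic, Wes, Zoe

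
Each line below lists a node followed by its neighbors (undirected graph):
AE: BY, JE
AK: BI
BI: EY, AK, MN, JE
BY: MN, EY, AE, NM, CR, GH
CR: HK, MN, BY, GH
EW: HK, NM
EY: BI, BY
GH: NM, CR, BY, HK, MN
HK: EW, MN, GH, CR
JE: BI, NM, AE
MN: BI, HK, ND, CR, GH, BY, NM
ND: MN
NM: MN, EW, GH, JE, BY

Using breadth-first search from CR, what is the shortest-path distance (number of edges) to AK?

3

Level 0: CR
Level 1: BY, GH, HK, MN
Level 2: AE, BI, EW, EY, ND, NM
Level 3: AK, JE
AK first appears at level 3.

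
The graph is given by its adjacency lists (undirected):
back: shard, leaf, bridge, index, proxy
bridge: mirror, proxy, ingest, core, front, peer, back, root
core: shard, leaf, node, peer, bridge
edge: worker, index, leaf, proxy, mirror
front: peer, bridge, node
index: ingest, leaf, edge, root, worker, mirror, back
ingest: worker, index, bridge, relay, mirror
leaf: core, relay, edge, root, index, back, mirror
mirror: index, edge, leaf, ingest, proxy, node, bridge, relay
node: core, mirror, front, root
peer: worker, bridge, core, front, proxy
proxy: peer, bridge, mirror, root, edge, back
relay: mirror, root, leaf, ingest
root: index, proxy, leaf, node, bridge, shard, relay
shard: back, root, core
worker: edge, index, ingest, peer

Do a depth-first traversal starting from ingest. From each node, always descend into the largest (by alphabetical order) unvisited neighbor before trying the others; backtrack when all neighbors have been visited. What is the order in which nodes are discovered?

Visit ingest
ingest → worker
worker → peer
peer → proxy
proxy → root
root → shard
shard → core
core → node
node → mirror
mirror → relay
relay → leaf
leaf → index
index → edge
index → back
back → bridge
bridge → front

ingest → worker → peer → proxy → root → shard → core → node → mirror → relay → leaf → index → edge → back → bridge → front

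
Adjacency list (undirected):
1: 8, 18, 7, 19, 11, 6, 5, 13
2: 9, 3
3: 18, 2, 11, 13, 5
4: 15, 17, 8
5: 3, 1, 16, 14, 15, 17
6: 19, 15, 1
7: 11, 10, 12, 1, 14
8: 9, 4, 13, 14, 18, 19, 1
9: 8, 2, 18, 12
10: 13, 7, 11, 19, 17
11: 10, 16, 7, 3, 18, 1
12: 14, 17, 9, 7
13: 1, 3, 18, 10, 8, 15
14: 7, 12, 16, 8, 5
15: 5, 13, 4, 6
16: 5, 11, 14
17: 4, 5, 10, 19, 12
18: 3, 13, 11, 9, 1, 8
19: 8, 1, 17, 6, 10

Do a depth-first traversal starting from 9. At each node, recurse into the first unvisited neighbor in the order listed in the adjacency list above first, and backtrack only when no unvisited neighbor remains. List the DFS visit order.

9 8 4 15 5 3 18 13 1 7 11 10 19 17 12 14 16 6 2

Visit 9
9 → 8
8 → 4
4 → 15
15 → 5
5 → 3
3 → 18
18 → 13
13 → 1
1 → 7
7 → 11
11 → 10
10 → 19
19 → 17
17 → 12
12 → 14
14 → 16
19 → 6
3 → 2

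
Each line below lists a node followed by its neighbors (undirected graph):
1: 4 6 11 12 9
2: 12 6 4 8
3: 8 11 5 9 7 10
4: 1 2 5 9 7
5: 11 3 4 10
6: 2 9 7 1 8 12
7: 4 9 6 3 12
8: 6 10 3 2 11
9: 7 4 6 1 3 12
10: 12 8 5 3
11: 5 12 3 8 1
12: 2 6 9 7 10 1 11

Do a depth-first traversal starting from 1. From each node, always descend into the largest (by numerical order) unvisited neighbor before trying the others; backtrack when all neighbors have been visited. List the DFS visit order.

1 12 11 8 10 5 4 9 7 6 2 3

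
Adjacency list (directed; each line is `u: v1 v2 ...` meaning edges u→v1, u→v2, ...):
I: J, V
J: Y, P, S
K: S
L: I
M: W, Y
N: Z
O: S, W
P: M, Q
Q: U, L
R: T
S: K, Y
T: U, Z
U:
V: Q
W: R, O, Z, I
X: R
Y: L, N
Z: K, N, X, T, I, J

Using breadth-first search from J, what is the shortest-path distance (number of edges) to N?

2

Level 0: J
Level 1: P, S, Y
Level 2: K, L, M, N, Q
Level 3: I, U, W, Z
Level 4: O, R, T, V, X
N first appears at level 2.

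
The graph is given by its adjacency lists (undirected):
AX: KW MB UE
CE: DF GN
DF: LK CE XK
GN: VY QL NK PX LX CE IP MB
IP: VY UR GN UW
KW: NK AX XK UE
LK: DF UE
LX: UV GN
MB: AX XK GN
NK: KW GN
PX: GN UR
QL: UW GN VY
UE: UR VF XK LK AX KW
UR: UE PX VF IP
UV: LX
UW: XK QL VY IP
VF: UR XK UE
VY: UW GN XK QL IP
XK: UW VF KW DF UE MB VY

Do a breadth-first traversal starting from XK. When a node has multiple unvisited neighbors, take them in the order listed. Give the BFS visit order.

XK -> UW -> VF -> KW -> DF -> UE -> MB -> VY -> QL -> IP -> UR -> NK -> AX -> LK -> CE -> GN -> PX -> LX -> UV

Visit XK; enqueue UW, VF, KW, DF, UE, MB, VY → queue [UW, VF, KW, DF, UE, MB, VY]
Visit UW; enqueue QL, IP → queue [VF, KW, DF, UE, MB, VY, QL, IP]
Visit VF; enqueue UR → queue [KW, DF, UE, MB, VY, QL, IP, UR]
Visit KW; enqueue NK, AX → queue [DF, UE, MB, VY, QL, IP, UR, NK, AX]
Visit DF; enqueue LK, CE → queue [UE, MB, VY, QL, IP, UR, NK, AX, LK, CE]
Visit UE → queue [MB, VY, QL, IP, UR, NK, AX, LK, CE]
Visit MB; enqueue GN → queue [VY, QL, IP, UR, NK, AX, LK, CE, GN]
Visit VY → queue [QL, IP, UR, NK, AX, LK, CE, GN]
Visit QL → queue [IP, UR, NK, AX, LK, CE, GN]
Visit IP → queue [UR, NK, AX, LK, CE, GN]
Visit UR; enqueue PX → queue [NK, AX, LK, CE, GN, PX]
Visit NK → queue [AX, LK, CE, GN, PX]
Visit AX → queue [LK, CE, GN, PX]
Visit LK → queue [CE, GN, PX]
Visit CE → queue [GN, PX]
Visit GN; enqueue LX → queue [PX, LX]
Visit PX → queue [LX]
Visit LX; enqueue UV → queue [UV]
Visit UV → queue []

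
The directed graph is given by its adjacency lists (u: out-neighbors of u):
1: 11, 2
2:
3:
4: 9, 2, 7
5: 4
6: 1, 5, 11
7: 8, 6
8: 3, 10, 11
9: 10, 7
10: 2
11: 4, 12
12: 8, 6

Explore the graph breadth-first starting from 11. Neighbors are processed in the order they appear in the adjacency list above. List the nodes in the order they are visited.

11, 4, 12, 9, 2, 7, 8, 6, 10, 3, 1, 5

Visit 11; enqueue 4, 12 → queue [4, 12]
Visit 4; enqueue 9, 2, 7 → queue [12, 9, 2, 7]
Visit 12; enqueue 8, 6 → queue [9, 2, 7, 8, 6]
Visit 9; enqueue 10 → queue [2, 7, 8, 6, 10]
Visit 2 → queue [7, 8, 6, 10]
Visit 7 → queue [8, 6, 10]
Visit 8; enqueue 3 → queue [6, 10, 3]
Visit 6; enqueue 1, 5 → queue [10, 3, 1, 5]
Visit 10 → queue [3, 1, 5]
Visit 3 → queue [1, 5]
Visit 1 → queue [5]
Visit 5 → queue []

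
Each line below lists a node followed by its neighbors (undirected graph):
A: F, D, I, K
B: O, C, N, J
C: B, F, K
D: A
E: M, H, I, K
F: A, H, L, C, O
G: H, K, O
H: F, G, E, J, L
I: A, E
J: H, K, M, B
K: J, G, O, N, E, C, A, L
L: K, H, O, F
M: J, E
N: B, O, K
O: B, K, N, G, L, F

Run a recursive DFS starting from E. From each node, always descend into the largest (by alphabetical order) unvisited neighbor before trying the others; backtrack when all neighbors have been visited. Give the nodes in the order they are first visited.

Visit E
E → M
M → J
J → K
K → O
O → N
N → B
B → C
C → F
F → L
L → H
H → G
F → A
A → I
A → D

E -> M -> J -> K -> O -> N -> B -> C -> F -> L -> H -> G -> A -> I -> D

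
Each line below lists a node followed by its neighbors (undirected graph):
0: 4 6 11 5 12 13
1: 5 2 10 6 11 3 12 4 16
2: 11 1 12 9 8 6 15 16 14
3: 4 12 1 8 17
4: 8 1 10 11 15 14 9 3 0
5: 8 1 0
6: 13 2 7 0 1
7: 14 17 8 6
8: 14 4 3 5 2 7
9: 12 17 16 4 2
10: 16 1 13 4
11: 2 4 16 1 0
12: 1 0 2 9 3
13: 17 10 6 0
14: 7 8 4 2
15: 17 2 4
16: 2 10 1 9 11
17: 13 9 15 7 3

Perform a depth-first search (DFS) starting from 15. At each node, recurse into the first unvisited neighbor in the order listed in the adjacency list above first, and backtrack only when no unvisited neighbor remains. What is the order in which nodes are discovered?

15 -> 17 -> 13 -> 10 -> 16 -> 2 -> 11 -> 4 -> 8 -> 14 -> 7 -> 6 -> 0 -> 5 -> 1 -> 3 -> 12 -> 9

Visit 15
15 → 17
17 → 13
13 → 10
10 → 16
16 → 2
2 → 11
11 → 4
4 → 8
8 → 14
14 → 7
7 → 6
6 → 0
0 → 5
5 → 1
1 → 3
3 → 12
12 → 9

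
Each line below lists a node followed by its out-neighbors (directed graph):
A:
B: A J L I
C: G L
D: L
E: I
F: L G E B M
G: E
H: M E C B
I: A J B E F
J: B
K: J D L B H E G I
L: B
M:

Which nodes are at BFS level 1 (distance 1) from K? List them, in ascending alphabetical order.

B, D, E, G, H, I, J, L

Level 0: K
Level 1: B, D, E, G, H, I, J, L
Level 2: A, C, F, M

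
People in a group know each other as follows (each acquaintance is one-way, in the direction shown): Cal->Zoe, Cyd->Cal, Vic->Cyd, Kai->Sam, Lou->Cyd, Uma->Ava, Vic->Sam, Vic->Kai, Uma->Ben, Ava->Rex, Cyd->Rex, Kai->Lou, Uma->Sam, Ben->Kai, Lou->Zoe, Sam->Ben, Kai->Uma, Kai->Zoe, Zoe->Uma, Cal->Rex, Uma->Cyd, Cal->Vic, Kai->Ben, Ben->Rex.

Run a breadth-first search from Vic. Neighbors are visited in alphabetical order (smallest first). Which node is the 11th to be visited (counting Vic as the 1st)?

Ava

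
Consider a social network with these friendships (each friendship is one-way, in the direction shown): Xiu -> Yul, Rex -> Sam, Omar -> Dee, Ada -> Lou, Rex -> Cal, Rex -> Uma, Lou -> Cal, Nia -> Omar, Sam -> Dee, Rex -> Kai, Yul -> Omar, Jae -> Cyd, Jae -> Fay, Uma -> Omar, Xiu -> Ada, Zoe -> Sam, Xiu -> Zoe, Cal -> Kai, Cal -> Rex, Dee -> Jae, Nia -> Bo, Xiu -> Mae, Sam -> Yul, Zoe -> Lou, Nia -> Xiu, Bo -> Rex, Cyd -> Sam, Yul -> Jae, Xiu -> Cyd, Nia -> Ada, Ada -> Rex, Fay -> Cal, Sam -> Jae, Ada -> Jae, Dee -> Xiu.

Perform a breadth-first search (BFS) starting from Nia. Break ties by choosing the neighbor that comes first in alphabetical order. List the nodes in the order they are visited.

Nia -> Ada -> Bo -> Omar -> Xiu -> Jae -> Lou -> Rex -> Dee -> Cyd -> Mae -> Yul -> Zoe -> Fay -> Cal -> Kai -> Sam -> Uma

Visit Nia; enqueue Ada, Bo, Omar, Xiu → queue [Ada, Bo, Omar, Xiu]
Visit Ada; enqueue Jae, Lou, Rex → queue [Bo, Omar, Xiu, Jae, Lou, Rex]
Visit Bo → queue [Omar, Xiu, Jae, Lou, Rex]
Visit Omar; enqueue Dee → queue [Xiu, Jae, Lou, Rex, Dee]
Visit Xiu; enqueue Cyd, Mae, Yul, Zoe → queue [Jae, Lou, Rex, Dee, Cyd, Mae, Yul, Zoe]
Visit Jae; enqueue Fay → queue [Lou, Rex, Dee, Cyd, Mae, Yul, Zoe, Fay]
Visit Lou; enqueue Cal → queue [Rex, Dee, Cyd, Mae, Yul, Zoe, Fay, Cal]
Visit Rex; enqueue Kai, Sam, Uma → queue [Dee, Cyd, Mae, Yul, Zoe, Fay, Cal, Kai, Sam, Uma]
Visit Dee → queue [Cyd, Mae, Yul, Zoe, Fay, Cal, Kai, Sam, Uma]
Visit Cyd → queue [Mae, Yul, Zoe, Fay, Cal, Kai, Sam, Uma]
Visit Mae → queue [Yul, Zoe, Fay, Cal, Kai, Sam, Uma]
Visit Yul → queue [Zoe, Fay, Cal, Kai, Sam, Uma]
Visit Zoe → queue [Fay, Cal, Kai, Sam, Uma]
Visit Fay → queue [Cal, Kai, Sam, Uma]
Visit Cal → queue [Kai, Sam, Uma]
Visit Kai → queue [Sam, Uma]
Visit Sam → queue [Uma]
Visit Uma → queue []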